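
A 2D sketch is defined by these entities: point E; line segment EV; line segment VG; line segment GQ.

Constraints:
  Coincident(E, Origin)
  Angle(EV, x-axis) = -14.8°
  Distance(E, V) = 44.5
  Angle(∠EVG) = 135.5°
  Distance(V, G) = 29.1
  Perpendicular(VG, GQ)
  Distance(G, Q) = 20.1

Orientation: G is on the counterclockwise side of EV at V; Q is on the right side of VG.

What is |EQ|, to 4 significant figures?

79.57

E is at the origin; EV runs at -14.8° with length 44.5, so V = 44.5·(cos -14.8°, sin -14.8°) = (43.02, -11.37). ∠EVG = 135.5°, so VG runs at -14.8° + (180° − 135.5°) = 29.70° from the x-axis; with |VG| = 29.1, G = V + 29.1·(cos 29.70°, sin 29.70°) = (68.30, 3.051). VG ⟂ GQ; with |GQ| = 20.1 on the right of VG, Q = G + 20.1·(0.4955, -0.8686) = (78.26, -14.41). Then |EQ| = |Q − E| = 79.57.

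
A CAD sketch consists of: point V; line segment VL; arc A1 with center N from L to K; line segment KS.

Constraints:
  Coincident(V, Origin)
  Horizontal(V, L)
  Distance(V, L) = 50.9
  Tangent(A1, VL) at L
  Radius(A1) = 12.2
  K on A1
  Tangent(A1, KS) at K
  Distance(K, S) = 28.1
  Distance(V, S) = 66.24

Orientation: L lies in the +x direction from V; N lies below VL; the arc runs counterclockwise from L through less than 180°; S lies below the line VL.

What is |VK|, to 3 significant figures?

43.1

V is at the origin; VL is horizontal with |VL| = 50.9 and L on the +x side, so L = (50.9, 0.00). Since A1 is tangent to VL there, NL ⟂ VL, so N = L + (0, -12.2) = (50.9, -12.2). Since NK ⟂ KS (tangency), |NS| = √(12.2² + 28.1²) = 30.6 regardless of where K sits on A1. So S lies on both circle(V, 66.24) and circle(N, 30.6); the below-VL intersection is S = (50.5, -42.8). K is the foot of the tangent from S: K = (39.7, -16.9).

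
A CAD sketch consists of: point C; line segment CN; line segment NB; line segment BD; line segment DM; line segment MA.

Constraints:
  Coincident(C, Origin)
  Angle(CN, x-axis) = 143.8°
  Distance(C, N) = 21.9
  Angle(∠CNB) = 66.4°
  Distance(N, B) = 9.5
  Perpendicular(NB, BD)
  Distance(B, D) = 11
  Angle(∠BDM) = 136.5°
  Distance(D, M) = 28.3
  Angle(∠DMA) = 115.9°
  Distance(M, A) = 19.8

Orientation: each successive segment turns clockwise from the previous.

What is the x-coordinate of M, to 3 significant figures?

-10.4

C is at the origin; CN runs at 143.8° with length 21.9, so N = (-17.7, 12.9). ∠CNB = 66.4° gives NB at 30.2° from the x-axis; with |NB| = 9.5, B = (-9.46, 17.7). NB ⟂ BD, so BD runs at -59.8°; with |BD| = 11.0, D = (-3.93, 8.21). ∠BDM = 136.5° gives DM at -103° from the x-axis; with |DM| = 28.3, M = (-10.4, -19.3). So M.x = -10.4.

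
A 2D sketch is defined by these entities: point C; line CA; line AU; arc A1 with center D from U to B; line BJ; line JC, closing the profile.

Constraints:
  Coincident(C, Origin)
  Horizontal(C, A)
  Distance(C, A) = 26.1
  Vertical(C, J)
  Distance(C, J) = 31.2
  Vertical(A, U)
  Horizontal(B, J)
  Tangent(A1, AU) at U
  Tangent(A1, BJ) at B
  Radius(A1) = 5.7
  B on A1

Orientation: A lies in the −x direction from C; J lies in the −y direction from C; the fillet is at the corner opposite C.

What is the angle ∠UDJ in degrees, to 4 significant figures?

164.4°

C is at the origin; C and A share the same y with |CA| = 26.1 and A on the −x side, so A = (-26.10, 0.000). CJ is vertical with |CJ| = 31.2 and J on the −y side, so J = (0.000, -31.20). The virtual corner opposite C is at (-26.10, -31.20). A1 meets AU tangentially, so DU is at right angles to AU and the tangent condition forces DB to be normal to BJ, with radius 5.7, so the center D sits 5.7 in from both sides at D = (-20.40, -25.50). That places the tangent points at U = (-26.10, -25.50) on AU and B = (-20.40, -31.20) on BJ. Then cos ∠UDJ = DU·DJ / (|DU||DJ|), giving 164.4°.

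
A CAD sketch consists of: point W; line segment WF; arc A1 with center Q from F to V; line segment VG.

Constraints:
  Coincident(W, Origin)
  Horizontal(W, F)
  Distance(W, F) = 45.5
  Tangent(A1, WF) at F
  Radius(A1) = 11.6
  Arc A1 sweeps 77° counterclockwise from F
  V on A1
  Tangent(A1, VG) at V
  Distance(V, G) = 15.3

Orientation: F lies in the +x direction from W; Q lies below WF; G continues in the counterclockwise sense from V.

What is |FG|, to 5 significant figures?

28.081

W is at the origin; W and F share the same y with |WF| = 45.5 and F on the +x side, so F = (45.500, 0.0000). A1 meets WF tangentially, so QF is at right angles to WF, so Q = F + (0, -11.6) = (45.500, -11.600). On A1, F sits at bearing 90° from Q; a 77° counterclockwise sweep puts V at bearing 167°, so V = Q + 11.6·(cos 167°, sin 167°) = (34.197, -8.9906). Since A1 is tangent to VG there, QV ⟂ VG, so VG runs along (−sin 167°, cos 167°); with |VG| = 15.3, G = (30.756, -23.898). Then |FG| = |G − F| = 28.081.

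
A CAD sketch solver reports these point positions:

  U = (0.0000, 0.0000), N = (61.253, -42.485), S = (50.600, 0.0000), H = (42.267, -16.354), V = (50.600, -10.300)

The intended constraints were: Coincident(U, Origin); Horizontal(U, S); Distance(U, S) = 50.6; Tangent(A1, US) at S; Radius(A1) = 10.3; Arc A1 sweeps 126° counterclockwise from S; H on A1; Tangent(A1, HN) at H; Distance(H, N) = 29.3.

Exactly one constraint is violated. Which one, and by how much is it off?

Distance(H, N) = 29.3 — off by 3.00.

U = (0.00, 0.00) ✓; U.y = 0.00, S.y = 0.00 ✓; |US| = 50.60 ✓; ∠(VS, SU) = 90.00° ✓; |VS| = 10.30 ✓; bearing(V→H) − bearing(V→S) = 126.0° ✓; |VH| = 10.30 ✓; ∠(VH, HN) = 90.00° ✓; |HN| = 32.30 ✗.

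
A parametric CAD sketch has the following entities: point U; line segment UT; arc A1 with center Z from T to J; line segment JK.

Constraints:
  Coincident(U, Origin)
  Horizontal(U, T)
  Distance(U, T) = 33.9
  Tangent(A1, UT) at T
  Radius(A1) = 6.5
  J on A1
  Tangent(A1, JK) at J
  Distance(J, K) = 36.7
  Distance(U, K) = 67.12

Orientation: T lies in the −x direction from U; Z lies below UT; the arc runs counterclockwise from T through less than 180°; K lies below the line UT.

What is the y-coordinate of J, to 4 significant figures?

-3.497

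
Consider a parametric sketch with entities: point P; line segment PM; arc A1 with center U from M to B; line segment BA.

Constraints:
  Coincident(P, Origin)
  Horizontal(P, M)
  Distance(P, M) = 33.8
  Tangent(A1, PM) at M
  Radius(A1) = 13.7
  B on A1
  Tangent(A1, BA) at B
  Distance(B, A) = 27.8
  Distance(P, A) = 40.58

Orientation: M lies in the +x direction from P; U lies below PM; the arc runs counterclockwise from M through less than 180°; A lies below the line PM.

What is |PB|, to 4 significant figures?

23.08

P is at the origin; P and M share the same y with |PM| = 33.8 and M on the +x side, so M = (33.80, 0.000). Since A1 is tangent to PM there, UM ⟂ PM, so U = M + (0, -13.7) = (33.80, -13.70). Since UB ⟂ BA (tangency), |UA| = √(13.7² + 27.8²) = 30.99 regardless of where B sits on A1. So A lies on both circle(P, 40.58) and circle(U, 30.99); the below-PM intersection is A = (14.46, -37.92). B is the foot of the tangent from A: B = (20.42, -10.76).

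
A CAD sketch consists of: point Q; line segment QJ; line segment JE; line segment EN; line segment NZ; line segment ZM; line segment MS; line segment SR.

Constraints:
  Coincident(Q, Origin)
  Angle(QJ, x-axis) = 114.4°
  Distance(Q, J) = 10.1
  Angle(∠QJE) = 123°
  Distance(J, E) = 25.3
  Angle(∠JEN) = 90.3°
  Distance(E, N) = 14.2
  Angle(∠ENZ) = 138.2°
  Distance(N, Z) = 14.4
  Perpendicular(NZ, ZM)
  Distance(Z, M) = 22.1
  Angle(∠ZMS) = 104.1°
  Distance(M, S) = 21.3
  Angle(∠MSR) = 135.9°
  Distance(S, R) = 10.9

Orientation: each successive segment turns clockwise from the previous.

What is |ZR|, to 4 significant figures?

37.19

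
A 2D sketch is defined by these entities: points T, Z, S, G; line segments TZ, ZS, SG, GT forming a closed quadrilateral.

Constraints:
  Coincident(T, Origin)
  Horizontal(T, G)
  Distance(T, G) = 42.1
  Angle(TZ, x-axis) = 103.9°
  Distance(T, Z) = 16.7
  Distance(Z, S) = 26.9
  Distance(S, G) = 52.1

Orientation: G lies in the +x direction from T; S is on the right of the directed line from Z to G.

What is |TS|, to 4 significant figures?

13.61

Checks: |ZS| = 26.90 ✓; |SG| = 52.10 ✓.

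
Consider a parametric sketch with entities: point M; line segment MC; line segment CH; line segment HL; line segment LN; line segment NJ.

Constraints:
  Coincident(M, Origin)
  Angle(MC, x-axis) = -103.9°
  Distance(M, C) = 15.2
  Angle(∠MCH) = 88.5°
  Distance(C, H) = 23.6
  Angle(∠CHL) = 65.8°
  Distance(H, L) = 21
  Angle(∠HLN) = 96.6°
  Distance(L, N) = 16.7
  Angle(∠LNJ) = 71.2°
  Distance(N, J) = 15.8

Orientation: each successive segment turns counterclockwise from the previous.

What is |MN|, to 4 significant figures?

1.715

M is at the origin; MC runs at -103.9° with length 15.2, so C = (-3.651, -14.75). ∠MCH = 88.5° gives CH at -12.40° from the x-axis; with |CH| = 23.6, H = (19.40, -19.82). ∠CHL = 65.8° gives HL at 101.8° from the x-axis; with |HL| = 21.0, L = (15.10, 0.7336). ∠HLN = 96.6° gives LN at -174.8° from the x-axis; with |LN| = 16.7, N = (-1.528, -0.7800). Then |MN| = |N − M| = 1.715.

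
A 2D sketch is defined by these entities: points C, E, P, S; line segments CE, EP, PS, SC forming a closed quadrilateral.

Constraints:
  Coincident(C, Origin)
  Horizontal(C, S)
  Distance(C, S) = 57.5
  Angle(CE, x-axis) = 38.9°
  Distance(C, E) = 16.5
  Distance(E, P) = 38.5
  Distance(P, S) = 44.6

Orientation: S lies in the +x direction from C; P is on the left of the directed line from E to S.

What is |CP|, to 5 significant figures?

54.780

Checks: |EP| = 38.50 ✓; |PS| = 44.60 ✓.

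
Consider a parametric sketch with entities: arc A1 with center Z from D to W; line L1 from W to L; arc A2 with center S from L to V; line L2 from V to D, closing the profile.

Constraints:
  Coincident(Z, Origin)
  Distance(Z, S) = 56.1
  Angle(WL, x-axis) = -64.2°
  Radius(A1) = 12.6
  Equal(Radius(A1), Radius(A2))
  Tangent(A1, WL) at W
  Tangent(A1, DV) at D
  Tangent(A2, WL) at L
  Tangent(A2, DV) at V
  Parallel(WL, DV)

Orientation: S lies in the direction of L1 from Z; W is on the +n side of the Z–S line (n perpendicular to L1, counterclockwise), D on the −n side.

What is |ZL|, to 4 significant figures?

57.50

The slot axis is L1's direction at -64.2°, so u = (cos -64.2°, sin -64.2°) = (0.4352, -0.9003) and n = (−sin -64.2°, cos -64.2°) = (0.9003, 0.4352). Z is at the origin and S lies 56.1 along u from Z, so S = 56.1·u = (24.42, -50.51). Tangency of A1 to both parallel lines with radius 12.6 puts W and D at Z ± 12.6·n: W = (11.34, 5.484), D = (-11.34, -5.484). Equal radii place L and V the same way about S: L = S + 12.6·n = (35.76, -45.02), V = S − 12.6·n = (13.07, -55.99). Then |ZL| = |L − Z| = 57.50.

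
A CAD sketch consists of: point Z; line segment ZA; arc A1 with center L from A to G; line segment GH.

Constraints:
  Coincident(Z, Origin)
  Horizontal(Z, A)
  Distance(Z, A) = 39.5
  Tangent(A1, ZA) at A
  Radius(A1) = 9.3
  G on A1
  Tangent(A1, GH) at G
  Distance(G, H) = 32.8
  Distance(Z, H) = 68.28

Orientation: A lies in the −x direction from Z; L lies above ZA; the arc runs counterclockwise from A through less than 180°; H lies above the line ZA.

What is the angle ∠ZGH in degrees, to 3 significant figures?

160°

Checks: Z.y = 0.00, A.y = 0.00 ✓; |LG| = 9.300 ✓; ∠(LG, GH) = 90.00° ✓; |GH| = 32.80 ✓; |ZH| = 68.28 ✓.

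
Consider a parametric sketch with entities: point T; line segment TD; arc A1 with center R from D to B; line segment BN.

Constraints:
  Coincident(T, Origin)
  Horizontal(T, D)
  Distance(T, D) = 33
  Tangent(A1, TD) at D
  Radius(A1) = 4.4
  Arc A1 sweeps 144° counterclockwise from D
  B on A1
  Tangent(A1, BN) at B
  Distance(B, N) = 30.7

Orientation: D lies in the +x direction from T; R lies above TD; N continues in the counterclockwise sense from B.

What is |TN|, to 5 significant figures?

28.139

On A1, D sits at bearing -90° from R; a 144° counterclockwise sweep puts B at bearing 54°, so B = R + 4.4·(cos 54°, sin 54°) = (35.586, 7.9597). A1 meets BN tangentially, so RB is at right angles to BN, so BN runs along (−sin 54°, cos 54°); with |BN| = 30.7, N = (10.749, 26.005). Then |TN| = |N − T| = 28.139.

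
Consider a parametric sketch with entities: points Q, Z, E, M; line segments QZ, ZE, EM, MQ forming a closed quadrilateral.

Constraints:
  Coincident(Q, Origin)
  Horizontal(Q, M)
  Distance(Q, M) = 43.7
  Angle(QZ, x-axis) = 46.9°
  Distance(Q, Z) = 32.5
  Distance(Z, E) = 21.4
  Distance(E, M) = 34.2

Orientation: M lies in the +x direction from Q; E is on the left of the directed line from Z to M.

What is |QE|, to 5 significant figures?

53.268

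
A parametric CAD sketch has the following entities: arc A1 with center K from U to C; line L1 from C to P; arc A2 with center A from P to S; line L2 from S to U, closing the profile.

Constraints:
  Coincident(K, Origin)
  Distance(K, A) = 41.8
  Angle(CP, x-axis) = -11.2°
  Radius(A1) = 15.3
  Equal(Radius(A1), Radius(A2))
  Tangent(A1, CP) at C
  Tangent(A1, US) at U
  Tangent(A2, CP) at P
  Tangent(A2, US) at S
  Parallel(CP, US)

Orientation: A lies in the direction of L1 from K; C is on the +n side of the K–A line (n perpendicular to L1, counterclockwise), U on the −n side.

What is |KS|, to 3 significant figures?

44.5

The slot axis is L1's direction at -11.2°, so u = (cos -11.2°, sin -11.2°) = (0.981, -0.194) and n = (−sin -11.2°, cos -11.2°) = (0.194, 0.981). K is at the origin and A lies 41.8 along u from K, so A = 41.8·u = (41.0, -8.12). Tangency of A1 to both parallel lines with radius 15.3 puts C and U at K ± 15.3·n: C = (2.97, 15.0), U = (-2.97, -15.0). Equal radii place P and S the same way about A: P = A + 15.3·n = (44.0, 6.89), S = A − 15.3·n = (38.0, -23.1). Then |KS| = |S − K| = 44.5.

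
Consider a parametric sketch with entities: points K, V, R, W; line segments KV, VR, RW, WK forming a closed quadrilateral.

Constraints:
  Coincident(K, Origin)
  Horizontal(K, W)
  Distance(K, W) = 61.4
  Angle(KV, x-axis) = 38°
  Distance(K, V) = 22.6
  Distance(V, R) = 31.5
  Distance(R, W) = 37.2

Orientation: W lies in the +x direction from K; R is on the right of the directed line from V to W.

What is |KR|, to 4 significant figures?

32.05

Checks: |VR| = 31.50 ✓; |RW| = 37.20 ✓.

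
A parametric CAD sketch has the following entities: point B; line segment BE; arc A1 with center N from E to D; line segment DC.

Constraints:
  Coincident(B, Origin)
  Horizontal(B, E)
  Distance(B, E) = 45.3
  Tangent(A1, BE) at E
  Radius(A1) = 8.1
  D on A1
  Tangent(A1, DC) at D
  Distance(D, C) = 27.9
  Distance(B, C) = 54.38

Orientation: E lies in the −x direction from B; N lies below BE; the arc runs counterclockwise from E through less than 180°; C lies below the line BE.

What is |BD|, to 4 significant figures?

53.84

Checks: B = (0.00, 0.00) ✓; |BE| = 45.30 ✓; |ND| = 8.100 ✓; ∠(ND, DC) = 90.00° ✓; |DC| = 27.90 ✓; |BC| = 54.38 ✓.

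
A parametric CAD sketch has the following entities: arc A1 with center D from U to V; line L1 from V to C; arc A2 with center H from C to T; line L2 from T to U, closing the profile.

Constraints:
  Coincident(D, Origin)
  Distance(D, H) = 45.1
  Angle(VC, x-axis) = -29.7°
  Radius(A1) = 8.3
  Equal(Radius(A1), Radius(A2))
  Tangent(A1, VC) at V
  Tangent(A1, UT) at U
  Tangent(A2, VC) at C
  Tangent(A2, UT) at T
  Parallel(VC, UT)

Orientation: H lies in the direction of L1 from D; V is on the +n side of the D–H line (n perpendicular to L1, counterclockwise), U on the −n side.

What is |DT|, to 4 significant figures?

45.86

The slot axis is L1's direction at -29.7°, so u = (cos -29.7°, sin -29.7°) = (0.8686, -0.4955) and n = (−sin -29.7°, cos -29.7°) = (0.4955, 0.8686). D is at the origin and H lies 45.1 along u from D, so H = 45.1·u = (39.18, -22.35). Tangency of A1 to both parallel lines with radius 8.3 puts V and U at D ± 8.3·n: V = (4.112, 7.210), U = (-4.112, -7.210). Equal radii place C and T the same way about H: C = H + 8.3·n = (43.29, -15.14), T = H − 8.3·n = (35.06, -29.55). Then |DT| = |T − D| = 45.86.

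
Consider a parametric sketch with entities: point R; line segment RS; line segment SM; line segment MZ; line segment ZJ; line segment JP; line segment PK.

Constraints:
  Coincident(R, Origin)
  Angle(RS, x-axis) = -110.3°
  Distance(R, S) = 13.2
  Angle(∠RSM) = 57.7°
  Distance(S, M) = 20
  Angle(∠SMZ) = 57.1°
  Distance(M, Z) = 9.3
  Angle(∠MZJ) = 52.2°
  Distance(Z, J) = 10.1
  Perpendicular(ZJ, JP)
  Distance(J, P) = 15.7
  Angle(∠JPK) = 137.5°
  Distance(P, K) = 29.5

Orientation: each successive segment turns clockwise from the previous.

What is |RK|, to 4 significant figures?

46.93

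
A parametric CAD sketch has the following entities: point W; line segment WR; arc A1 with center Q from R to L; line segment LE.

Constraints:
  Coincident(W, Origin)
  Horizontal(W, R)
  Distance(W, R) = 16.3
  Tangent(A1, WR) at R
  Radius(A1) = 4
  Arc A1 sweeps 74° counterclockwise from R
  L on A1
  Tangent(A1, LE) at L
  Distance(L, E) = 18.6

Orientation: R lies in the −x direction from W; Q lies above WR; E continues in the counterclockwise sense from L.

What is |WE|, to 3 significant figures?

22.0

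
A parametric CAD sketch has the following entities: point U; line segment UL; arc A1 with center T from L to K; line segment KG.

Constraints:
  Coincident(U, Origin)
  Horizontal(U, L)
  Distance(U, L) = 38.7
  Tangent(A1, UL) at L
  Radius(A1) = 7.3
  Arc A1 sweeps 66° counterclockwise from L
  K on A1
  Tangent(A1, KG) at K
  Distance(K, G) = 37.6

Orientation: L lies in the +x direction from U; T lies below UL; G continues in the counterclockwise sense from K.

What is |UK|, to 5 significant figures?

32.323

U is at the origin; UL is horizontal with |UL| = 38.7 and L on the +x side, so L = (38.700, 0.0000). Since A1 is tangent to UL there, TL ⟂ UL, so T = L + (0, -7.3) = (38.700, -7.3000). On A1, L sits at bearing 90° from T; a 66° counterclockwise sweep puts K at bearing 156°, so K = T + 7.3·(cos 156°, sin 156°) = (32.031, -4.3308). Then |UK| = |K − U| = 32.323.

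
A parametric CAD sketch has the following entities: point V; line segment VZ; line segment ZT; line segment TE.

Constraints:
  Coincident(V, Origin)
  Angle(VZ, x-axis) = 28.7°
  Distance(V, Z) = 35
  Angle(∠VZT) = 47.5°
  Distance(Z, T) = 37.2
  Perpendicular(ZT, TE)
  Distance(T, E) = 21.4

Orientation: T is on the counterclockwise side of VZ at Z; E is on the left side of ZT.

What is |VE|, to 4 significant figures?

14.25

V is at the origin; VZ runs at 28.7° with length 35.0, so Z = 35.0·(cos 28.7°, sin 28.7°) = (30.70, 16.81). ∠VZT = 47.5°, so ZT runs at 28.7° + (180° − 47.5°) = 161.2° from the x-axis; with |ZT| = 37.2, T = Z + 37.2·(cos 161.2°, sin 161.2°) = (-4.515, 28.80). The perpendicularity gives TE at right angles to ZT; with |TE| = 21.4 on the left of ZT, E = T + 21.4·(-0.3223, -0.9466) = (-11.41, 8.538). Then |VE| = |E − V| = 14.25.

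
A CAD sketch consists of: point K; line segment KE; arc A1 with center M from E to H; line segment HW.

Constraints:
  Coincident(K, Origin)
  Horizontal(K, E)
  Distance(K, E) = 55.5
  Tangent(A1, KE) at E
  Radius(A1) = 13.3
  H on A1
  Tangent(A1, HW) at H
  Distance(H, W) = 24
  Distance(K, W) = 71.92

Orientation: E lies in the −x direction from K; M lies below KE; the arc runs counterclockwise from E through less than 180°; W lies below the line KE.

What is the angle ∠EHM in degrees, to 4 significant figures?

34.66°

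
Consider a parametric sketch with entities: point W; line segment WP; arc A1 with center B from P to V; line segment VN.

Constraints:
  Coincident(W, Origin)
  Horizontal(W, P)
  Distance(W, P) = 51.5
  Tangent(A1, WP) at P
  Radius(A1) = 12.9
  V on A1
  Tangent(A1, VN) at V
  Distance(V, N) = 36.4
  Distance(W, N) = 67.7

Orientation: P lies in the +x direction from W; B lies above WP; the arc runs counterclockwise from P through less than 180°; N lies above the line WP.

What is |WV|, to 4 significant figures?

65.60

Checks: |BV| = 12.90 ✓; ∠(BV, VN) = 90.00° ✓; |VN| = 36.40 ✓; |WN| = 67.70 ✓.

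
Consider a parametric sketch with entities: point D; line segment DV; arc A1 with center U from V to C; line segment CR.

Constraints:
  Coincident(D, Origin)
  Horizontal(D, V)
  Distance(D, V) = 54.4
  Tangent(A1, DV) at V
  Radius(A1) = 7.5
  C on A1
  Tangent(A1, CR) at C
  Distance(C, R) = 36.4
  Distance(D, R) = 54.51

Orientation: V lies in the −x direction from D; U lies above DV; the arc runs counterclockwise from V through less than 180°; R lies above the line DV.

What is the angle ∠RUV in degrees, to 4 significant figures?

151.7°

D is at the origin; D and V share the same y with |DV| = 54.4 and V on the −x side, so V = (-54.40, 0.000). A1 meets DV tangentially, so UV is at right angles to DV, so U = V + (0, 7.5) = (-54.40, 7.500). Since UC ⟂ CR (tangency), |UR| = √(7.5² + 36.4²) = 37.16 regardless of where C sits on A1. So R lies on both circle(D, 54.51) and circle(U, 37.16); the above-DV intersection is R = (-36.79, 40.23). C is the foot of the tangent from R: C = (-47.21, 5.351).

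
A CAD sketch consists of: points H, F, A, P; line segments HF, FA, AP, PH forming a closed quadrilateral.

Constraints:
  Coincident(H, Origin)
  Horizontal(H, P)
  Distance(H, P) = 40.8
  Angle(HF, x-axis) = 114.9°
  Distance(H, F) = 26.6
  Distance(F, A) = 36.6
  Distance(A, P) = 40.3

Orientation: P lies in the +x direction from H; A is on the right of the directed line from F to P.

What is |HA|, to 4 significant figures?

10.25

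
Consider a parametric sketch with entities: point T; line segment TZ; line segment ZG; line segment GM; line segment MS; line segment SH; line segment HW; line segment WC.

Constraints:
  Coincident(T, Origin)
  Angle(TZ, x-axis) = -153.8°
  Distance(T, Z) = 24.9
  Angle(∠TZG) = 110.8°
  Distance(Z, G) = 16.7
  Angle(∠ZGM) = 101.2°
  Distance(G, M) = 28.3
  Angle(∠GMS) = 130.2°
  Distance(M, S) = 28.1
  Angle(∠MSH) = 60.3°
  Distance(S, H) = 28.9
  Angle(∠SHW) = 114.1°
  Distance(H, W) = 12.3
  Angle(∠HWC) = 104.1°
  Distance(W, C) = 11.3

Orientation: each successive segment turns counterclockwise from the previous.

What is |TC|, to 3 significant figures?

21.5

∠SHW = 114.1° gives HW at -130° from the x-axis; with |HW| = 12.3, W = (-8.11, -12.2). ∠HWC = 104.1° gives WC at -54.5° from the x-axis; with |WC| = 11.3, C = (-1.55, -21.4). Then |TC| = |C − T| = 21.5.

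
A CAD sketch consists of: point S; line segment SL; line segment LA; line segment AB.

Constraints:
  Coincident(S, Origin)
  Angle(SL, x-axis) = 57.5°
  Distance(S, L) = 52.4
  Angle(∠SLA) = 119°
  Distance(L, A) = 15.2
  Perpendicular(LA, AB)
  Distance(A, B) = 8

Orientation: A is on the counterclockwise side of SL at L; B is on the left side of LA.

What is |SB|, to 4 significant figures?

55.50

S is at the origin; SL runs at 57.5° with length 52.4, so L = 52.4·(cos 57.5°, sin 57.5°) = (28.15, 44.19). ∠SLA = 119.0°, so LA runs at 57.5° + (180° − 119.0°) = 118.5° from the x-axis; with |LA| = 15.2, A = L + 15.2·(cos 118.5°, sin 118.5°) = (20.90, 57.55). The perpendicularity gives AB at right angles to LA; with |AB| = 8.0 on the left of LA, B = A + 8.0·(-0.8788, -0.4772) = (13.87, 53.73). Then |SB| = |B − S| = 55.50.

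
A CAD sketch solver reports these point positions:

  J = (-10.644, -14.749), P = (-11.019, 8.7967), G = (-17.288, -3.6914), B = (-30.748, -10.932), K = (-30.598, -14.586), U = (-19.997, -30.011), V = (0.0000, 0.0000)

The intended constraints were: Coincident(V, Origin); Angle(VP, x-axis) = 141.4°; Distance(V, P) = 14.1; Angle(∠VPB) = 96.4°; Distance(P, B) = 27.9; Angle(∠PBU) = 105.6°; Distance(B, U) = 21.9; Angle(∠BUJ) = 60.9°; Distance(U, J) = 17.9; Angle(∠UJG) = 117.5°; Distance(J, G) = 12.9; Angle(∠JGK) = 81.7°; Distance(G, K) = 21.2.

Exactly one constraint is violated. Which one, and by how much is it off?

Distance(G, K) = 21.2 — off by 4.00.

V = (0.00, 0.00) ✓; VP at 141.4° ✓; |VP| = 14.10 ✓; ∠VPB = 96.40° ✓; |PB| = 27.90 ✓; ∠PBU = 105.6° ✓; |BU| = 21.90 ✓; ∠BUJ = 60.90° ✓; |UJ| = 17.90 ✓; ∠UJG = 117.5° ✓; |JG| = 12.90 ✓; ∠JGK = 81.70° ✓; |GK| = 17.20 ✗.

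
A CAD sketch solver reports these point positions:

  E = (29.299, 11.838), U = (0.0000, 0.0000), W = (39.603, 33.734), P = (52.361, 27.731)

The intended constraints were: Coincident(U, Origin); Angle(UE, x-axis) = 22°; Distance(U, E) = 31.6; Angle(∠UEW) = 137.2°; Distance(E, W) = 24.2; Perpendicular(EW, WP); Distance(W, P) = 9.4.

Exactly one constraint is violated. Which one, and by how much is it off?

Distance(W, P) = 9.4 — off by 4.70.

U = (0.00, 0.00) ✓; UE at 22.00° ✓; |UE| = 31.60 ✓; ∠UEW = 137.2° ✓; |EW| = 24.20 ✓; ∠(EW, WP) = 90.00° ✓; |WP| = 14.10 ✗.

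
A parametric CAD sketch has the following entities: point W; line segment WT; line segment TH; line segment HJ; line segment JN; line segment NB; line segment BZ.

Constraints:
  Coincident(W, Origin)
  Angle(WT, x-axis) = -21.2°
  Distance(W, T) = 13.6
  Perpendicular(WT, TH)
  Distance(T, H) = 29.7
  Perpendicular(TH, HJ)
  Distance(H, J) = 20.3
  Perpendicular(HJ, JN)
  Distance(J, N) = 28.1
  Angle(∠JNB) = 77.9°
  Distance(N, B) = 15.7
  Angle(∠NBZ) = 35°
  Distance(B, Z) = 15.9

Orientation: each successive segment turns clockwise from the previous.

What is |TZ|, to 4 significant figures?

22.51

∠JNB = 77.9° gives NB at -33.30° from the x-axis; with |NB| = 15.7, B = (6.297, -7.688). ∠NBZ = 35.0° gives BZ at -178.3° from the x-axis; with |BZ| = 15.9, Z = (-9.596, -8.160). Then |TZ| = |Z − T| = 22.51.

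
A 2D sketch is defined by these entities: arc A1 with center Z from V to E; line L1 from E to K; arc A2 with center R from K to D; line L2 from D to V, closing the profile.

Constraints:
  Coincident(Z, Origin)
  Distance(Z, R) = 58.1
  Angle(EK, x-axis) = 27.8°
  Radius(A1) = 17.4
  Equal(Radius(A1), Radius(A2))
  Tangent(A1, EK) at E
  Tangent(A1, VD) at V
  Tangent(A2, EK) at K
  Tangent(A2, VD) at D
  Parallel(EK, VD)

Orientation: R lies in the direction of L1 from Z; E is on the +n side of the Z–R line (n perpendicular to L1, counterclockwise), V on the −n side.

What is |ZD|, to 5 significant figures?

60.650

Tangency of A1 to both parallel lines with radius 17.4 puts E and V at Z ± 17.4·n: E = (-8.1151, 15.392), V = (8.1151, -15.392). Equal radii place K and D the same way about R: K = R + 17.4·n = (43.279, 42.489), D = R − 17.4·n = (59.509, 11.705). Then |ZD| = |D − Z| = 60.650.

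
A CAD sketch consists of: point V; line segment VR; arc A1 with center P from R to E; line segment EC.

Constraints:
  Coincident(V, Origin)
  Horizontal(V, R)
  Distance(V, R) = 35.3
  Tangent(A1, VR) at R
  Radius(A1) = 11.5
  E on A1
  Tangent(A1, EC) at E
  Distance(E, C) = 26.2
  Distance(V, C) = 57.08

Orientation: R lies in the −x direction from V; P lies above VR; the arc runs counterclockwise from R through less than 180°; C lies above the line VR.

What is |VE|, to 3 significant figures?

31.7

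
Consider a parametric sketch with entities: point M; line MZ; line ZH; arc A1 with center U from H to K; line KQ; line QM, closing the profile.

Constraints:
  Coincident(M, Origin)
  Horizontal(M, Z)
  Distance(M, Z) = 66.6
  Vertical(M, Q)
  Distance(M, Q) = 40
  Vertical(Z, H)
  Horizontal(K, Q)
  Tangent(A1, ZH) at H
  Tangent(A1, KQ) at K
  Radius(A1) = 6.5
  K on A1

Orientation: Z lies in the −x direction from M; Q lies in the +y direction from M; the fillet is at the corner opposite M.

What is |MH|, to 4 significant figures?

74.55

M is at the origin; M and Z share the same y with |MZ| = 66.6 and Z on the −x side, so Z = (-66.60, 0.000). M and Q share the same x with |MQ| = 40.0 and Q on the +y side, so Q = (0.000, 40.00). The virtual corner opposite M is at (-66.60, 40.00). Tangency of A1 to ZH means the radius UH is perpendicular to ZH and tangency of A1 to KQ means the radius UK is perpendicular to KQ, with radius 6.5, so the center U sits 6.5 in from both sides at U = (-60.10, 33.50). That places the tangent points at H = (-66.60, 33.50) on ZH and K = (-60.10, 40.00) on KQ. Then |MH| = |H − M| = 74.55.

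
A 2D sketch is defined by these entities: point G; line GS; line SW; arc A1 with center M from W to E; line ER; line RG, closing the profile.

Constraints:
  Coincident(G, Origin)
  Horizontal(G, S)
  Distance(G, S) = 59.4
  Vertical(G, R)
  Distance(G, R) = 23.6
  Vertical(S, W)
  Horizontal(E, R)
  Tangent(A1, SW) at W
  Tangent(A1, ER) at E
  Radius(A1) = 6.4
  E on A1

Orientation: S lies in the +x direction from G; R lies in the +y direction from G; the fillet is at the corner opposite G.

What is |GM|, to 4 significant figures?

55.72

G is at the origin; GS is horizontal with |GS| = 59.4 and S on the +x side, so S = (59.40, 0.000). G and R share the same x with |GR| = 23.6 and R on the +y side, so R = (0.000, 23.60). The virtual corner opposite G is at (59.40, 23.60). Tangency of A1 to SW means the radius MW is perpendicular to SW and A1 meets ER tangentially, so ME is at right angles to ER, with radius 6.4, so the center M sits 6.4 in from both sides at M = (53.00, 17.20). Then |GM| = |M − G| = 55.72.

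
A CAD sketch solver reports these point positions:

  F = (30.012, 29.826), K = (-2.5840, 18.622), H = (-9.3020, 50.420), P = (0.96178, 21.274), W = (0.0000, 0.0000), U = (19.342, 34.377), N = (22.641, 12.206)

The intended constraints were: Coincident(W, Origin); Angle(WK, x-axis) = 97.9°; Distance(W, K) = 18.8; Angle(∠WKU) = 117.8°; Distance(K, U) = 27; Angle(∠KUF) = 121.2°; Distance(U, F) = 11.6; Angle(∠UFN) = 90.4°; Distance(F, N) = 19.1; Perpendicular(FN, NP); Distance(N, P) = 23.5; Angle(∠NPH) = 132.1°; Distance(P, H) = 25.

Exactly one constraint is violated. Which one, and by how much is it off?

Distance(P, H) = 25 — off by 5.90.

W = (0.00, 0.00) ✓; WK at 97.90° ✓; |WK| = 18.80 ✓; ∠WKU = 117.8° ✓; |KU| = 27.00 ✓; ∠KUF = 121.2° ✓; |UF| = 11.60 ✓; ∠UFN = 90.40° ✓; |FN| = 19.10 ✓; ∠(FN, NP) = 90.00° ✓; |NP| = 23.50 ✓; ∠NPH = 132.1° ✓; |PH| = 30.90 ✗.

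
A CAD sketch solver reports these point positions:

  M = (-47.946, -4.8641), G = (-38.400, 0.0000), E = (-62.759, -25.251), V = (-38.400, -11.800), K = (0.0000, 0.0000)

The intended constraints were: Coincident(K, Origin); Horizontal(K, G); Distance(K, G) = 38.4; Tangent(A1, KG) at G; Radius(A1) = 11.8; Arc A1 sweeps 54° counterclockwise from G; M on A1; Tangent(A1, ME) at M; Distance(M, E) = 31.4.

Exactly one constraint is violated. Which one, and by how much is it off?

Distance(M, E) = 31.4 — off by 6.20.

K = (0.00, 0.00) ✓; K.y = 0.00, G.y = 0.00 ✓; |KG| = 38.40 ✓; ∠(VG, GK) = 90.00° ✓; |VG| = 11.80 ✓; bearing(V→M) − bearing(V→G) = 54.00° ✓; |VM| = 11.80 ✓; ∠(VM, ME) = 90.00° ✓; |ME| = 25.20 ✗.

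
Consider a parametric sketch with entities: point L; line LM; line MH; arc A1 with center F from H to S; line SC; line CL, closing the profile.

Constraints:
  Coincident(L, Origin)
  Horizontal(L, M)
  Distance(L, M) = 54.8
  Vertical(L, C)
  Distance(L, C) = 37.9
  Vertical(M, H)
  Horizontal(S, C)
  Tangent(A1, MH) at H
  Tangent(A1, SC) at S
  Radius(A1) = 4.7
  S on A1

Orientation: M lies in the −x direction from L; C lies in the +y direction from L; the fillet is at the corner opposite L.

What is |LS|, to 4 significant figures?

62.82

The virtual corner opposite L is at (-54.80, 37.90). A1 meets MH tangentially, so FH is at right angles to MH and since A1 is tangent to SC there, FS ⟂ SC, with radius 4.7, so the center F sits 4.7 in from both sides at F = (-50.10, 33.20). That places the tangent points at H = (-54.80, 33.20) on MH and S = (-50.10, 37.90) on SC. Then |LS| = |S − L| = 62.82.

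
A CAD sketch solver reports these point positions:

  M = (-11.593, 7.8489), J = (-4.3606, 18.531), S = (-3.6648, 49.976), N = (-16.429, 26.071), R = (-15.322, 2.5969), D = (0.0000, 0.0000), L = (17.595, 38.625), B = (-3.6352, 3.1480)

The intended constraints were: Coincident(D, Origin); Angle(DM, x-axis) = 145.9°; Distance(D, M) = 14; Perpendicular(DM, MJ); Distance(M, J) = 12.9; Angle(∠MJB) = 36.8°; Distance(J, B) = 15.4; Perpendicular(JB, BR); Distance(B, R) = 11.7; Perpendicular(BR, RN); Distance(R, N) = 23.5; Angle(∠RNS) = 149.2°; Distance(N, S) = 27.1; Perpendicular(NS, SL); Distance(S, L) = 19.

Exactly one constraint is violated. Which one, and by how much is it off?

Distance(S, L) = 19 — off by 5.10.

D = (0.00, 0.00) ✓; DM at 145.9° ✓; |DM| = 14.00 ✓; ∠(DM, MJ) = 90.00° ✓; |MJ| = 12.90 ✓; ∠MJB = 36.80° ✓; |JB| = 15.40 ✓; ∠(JB, BR) = 90.00° ✓; |BR| = 11.70 ✓; ∠(BR, RN) = 90.00° ✓; |RN| = 23.50 ✓; ∠RNS = 149.2° ✓; |NS| = 27.10 ✓; ∠(NS, SL) = 90.00° ✓; |SL| = 24.10 ✗.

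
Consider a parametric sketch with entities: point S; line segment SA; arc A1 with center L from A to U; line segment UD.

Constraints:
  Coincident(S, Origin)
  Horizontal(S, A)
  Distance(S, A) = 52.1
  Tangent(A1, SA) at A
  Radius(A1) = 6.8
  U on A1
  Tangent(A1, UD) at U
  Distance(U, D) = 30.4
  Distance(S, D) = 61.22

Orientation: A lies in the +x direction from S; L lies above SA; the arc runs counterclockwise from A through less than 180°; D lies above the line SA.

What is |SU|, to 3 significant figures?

59.2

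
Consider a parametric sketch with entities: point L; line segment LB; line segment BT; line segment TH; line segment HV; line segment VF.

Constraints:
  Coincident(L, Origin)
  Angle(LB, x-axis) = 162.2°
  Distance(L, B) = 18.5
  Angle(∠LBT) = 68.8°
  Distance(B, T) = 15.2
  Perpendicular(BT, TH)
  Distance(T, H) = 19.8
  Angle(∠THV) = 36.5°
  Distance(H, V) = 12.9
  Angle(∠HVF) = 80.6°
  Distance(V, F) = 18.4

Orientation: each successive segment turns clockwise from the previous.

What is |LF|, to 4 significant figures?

23.64

L is at the origin; LB runs at 162.2° with length 18.5, so B = (-17.61, 5.655). ∠LBT = 68.8° gives BT at 51.00° from the x-axis; with |BT| = 15.2, T = (-8.049, 17.47). BT is perpendicular to TH, so TH runs at -39.00°; with |TH| = 19.8, H = (7.339, 5.007). ∠THV = 36.5° gives HV at 177.5° from the x-axis; with |HV| = 12.9, V = (-5.549, 5.570). ∠HVF = 80.6° gives VF at 78.10° from the x-axis; with |VF| = 18.4, F = (-1.755, 23.57). Then |LF| = |F − L| = 23.64.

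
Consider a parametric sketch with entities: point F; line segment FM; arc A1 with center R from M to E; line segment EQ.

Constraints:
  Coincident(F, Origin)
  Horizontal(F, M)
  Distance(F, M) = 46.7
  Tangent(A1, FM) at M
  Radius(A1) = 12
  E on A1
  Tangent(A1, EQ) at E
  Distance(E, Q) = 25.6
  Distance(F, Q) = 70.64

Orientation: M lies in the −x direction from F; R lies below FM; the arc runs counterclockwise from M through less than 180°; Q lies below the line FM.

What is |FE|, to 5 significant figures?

59.741

F is at the origin; FM is horizontal with |FM| = 46.7 and M on the −x side, so M = (-46.700, 0.0000). Since A1 is tangent to FM there, RM ⟂ FM, so R = M + (0, -12) = (-46.700, -12.000). Since RE ⟂ EQ (tangency), |RQ| = √(12.0² + 25.6²) = 28.273 regardless of where E sits on A1. So Q lies on both circle(F, 70.64) and circle(R, 28.273); the below-FM intersection is Q = (-60.308, -36.783). E is the foot of the tangent from Q: E = (-58.676, -11.235).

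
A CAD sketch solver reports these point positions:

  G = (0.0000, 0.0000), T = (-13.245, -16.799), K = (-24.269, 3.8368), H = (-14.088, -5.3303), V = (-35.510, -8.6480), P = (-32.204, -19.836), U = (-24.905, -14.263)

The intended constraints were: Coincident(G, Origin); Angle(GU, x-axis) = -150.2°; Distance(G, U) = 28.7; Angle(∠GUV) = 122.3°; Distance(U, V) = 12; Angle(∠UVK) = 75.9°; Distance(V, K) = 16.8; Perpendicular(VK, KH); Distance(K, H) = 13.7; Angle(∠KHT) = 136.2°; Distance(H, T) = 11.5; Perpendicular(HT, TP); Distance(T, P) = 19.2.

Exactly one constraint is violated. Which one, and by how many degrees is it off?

Perpendicular(HT, TP) — off by 4.90°.

G = (0.00, 0.00) ✓; GU at -150.2° ✓; |GU| = 28.70 ✓; ∠GUV = 122.3° ✓; |UV| = 12.00 ✓; ∠UVK = 75.90° ✓; |VK| = 16.80 ✓; ∠(VK, KH) = 90.00° ✓; |KH| = 13.70 ✓; ∠KHT = 136.2° ✓; |HT| = 11.50 ✓; ∠(HT, TP) = 85.10° ✗; |TP| = 19.20 ✓.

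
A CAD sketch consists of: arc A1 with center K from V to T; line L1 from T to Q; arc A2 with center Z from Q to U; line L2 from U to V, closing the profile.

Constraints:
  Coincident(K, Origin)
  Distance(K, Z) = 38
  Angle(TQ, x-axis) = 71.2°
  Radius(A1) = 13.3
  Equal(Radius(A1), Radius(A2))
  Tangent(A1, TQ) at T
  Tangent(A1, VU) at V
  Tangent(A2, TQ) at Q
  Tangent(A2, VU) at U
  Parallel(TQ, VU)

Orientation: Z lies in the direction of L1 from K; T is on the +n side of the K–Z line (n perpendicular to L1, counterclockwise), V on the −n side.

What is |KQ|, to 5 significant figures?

40.260

Tangency of A1 to both parallel lines with radius 13.3 puts T and V at K ± 13.3·n: T = (-12.590, 4.2861), V = (12.590, -4.2861). Equal radii place Q and U the same way about Z: Q = Z + 13.3·n = (-0.34434, 40.259), U = Z − 13.3·n = (24.837, 31.687). Then |KQ| = |Q − K| = 40.260.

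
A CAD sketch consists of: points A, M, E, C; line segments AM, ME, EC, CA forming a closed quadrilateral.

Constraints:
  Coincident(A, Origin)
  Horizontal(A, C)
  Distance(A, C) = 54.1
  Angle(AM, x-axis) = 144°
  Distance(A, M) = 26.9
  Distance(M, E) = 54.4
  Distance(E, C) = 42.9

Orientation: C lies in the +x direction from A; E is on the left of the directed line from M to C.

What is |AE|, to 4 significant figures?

45.50

Checks: |ME| = 54.40 ✓; |EC| = 42.90 ✓.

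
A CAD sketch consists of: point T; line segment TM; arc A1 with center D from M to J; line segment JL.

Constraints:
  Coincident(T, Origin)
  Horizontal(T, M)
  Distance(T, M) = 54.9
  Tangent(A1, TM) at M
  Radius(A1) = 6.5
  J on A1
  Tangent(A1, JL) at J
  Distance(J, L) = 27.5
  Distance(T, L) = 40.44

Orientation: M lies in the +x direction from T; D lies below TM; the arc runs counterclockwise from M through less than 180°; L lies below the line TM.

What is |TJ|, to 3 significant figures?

49.9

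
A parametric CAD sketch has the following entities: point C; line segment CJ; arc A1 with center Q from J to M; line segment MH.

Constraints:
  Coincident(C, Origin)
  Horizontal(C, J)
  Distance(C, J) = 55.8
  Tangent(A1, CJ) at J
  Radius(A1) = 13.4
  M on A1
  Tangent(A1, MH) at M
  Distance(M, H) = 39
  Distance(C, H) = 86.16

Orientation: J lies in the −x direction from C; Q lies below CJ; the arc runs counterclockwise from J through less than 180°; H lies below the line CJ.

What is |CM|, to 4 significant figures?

70.55

Checks: C.y = 0.00, J.y = 0.00 ✓; |QM| = 13.40 ✓; ∠(QM, MH) = 90.00° ✓; |MH| = 39.00 ✓; |CH| = 86.16 ✓.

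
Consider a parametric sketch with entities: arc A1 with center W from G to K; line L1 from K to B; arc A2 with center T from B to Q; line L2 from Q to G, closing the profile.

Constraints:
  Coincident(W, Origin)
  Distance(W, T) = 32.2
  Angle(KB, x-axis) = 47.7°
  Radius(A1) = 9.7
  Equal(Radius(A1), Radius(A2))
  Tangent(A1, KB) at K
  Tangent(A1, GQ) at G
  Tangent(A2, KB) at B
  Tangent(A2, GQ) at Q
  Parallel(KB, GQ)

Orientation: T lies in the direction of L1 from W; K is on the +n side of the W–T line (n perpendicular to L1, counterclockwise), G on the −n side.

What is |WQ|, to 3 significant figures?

33.6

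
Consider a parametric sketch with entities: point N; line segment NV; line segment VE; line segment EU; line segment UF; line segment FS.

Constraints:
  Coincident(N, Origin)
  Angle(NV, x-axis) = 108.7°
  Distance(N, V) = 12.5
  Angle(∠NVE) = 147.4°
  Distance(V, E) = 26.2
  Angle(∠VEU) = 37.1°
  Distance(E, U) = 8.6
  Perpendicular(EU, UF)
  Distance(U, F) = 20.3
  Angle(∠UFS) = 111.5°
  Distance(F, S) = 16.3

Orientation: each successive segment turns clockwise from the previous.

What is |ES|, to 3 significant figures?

27.1

N is at the origin; NV runs at 108.7° with length 12.5, so V = (-4.01, 11.8). ∠NVE = 147.4° gives VE at 76.1° from the x-axis; with |VE| = 26.2, E = (2.29, 37.3). ∠VEU = 37.1° gives EU at -66.8° from the x-axis; with |EU| = 8.6, U = (5.67, 29.4). EU ⟂ UF, so UF runs at -157°; with |UF| = 20.3, F = (-13.0, 21.4). ∠UFS = 111.5° gives FS at 135° from the x-axis; with |FS| = 16.3, S = (-24.4, 33.0). Then |ES| = |S − E| = 27.1.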